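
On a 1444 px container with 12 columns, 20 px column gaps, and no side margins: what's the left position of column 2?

122 px

Subtracting 11 column gaps of 20 leaves 1224 for 12 columns, so c = 102 px.
Each column+gutter stride is 122 px; with no margin, 1 of them is 122 px.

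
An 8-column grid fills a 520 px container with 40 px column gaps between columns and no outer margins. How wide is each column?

520 − 7·40 = 240; ÷8 gives c = 30 px.

30 px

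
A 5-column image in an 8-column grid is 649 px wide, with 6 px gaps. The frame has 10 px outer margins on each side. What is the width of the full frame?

1062 px

649 − 4·6 = 625; ÷5 gives c = 125 px.
Total width: 2·10 + 8·125 + 7·6 = 1062 px.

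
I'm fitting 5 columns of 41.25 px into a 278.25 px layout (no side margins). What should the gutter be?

5 columns take 5·41.25 = 206.25 px; remaining 72 splits into 4 gutters.
g = 72 / 4 = 18 px.

18 px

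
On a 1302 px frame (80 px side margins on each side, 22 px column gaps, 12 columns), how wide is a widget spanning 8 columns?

Content width = 1302 − 2·80 = 1142 px.
12c + 11·22 = 1142 → 12c = 900 → c = 75 px.
Span of 8: 8·75 + 7·22 = 600 + 154 = 754 px.

754 px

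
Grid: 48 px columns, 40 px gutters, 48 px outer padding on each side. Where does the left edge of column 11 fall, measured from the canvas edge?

Each column+gutter stride is 88 px; 10 of them past the 48 px margin is 48 + 880 = 928 px.

928 px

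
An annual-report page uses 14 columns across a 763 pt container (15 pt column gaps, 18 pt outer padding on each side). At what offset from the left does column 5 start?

Content = 763 − 2·18 = 727 pt.
Subtracting 13 column gaps of 15 leaves 532 for 14 columns, so c = 38 pt.
Each column+gutter stride is 53 pt; 4 of them past the 18 pt margin is 18 + 212 = 230 pt.

230 pt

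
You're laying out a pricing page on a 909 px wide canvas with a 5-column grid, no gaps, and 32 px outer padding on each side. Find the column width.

Inside the margins: 909 − 64 = 845 px.
With no gaps, each column is 845/5 = 169 px.

169 px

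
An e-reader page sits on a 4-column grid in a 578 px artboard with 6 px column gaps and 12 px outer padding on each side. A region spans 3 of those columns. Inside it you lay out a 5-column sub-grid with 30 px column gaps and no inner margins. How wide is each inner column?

58.8 px

Subtract both margins: 578 − 2·12 = 554 px.
Subtracting 3 column gaps of 6 leaves 536 for 4 columns, so c = 134 px.
3-column span = 3·134 + 2·6 = 414 px.
5 columns + 4 column gaps: 5d + 4·30 = 414.
5d = 414 − 120 = 294, so d = 58.8 px.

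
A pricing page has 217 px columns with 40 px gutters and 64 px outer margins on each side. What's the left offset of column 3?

Before column 3: the margin + 2 columns + 2 gutters.
Offset = 64 + 2·(217 + 40) = 64 + 514 = 578 px.

578 px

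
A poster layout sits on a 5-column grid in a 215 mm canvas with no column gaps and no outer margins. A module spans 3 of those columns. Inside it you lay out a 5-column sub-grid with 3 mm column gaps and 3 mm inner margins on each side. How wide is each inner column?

5c = 215 → c = 43 mm.
With no column gaps, 3 columns span 3·43 = 129 mm.
Inner content = 129 − 2·3 = 123 mm.
5d + 4·3 = 123 → 5d = 111 → d = 22.2 mm.

22.2 mm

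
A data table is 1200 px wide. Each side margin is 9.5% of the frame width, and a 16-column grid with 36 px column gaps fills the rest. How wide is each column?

27 px

1200 × (1 − 2·9.5%) = 1200 × 81% = 972 px for the columns.
Subtracting 15 column gaps of 36 leaves 432 for 16 columns, so c = 27 px.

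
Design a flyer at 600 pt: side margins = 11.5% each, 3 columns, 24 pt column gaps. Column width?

600 × (1 − 2·11.5%) = 600 × 77% = 462 pt for the columns.
462 − 2·24 = 414; ÷3 gives c = 138 pt.

138 pt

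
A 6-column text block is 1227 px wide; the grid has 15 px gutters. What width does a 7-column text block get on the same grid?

1434 px

6c + 5·15 = 1227 → 6c = 1152 → c = 192 px.
7-column span = 7·192 + 6·15 = 1434 px.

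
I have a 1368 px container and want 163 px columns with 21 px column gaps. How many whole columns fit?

7 columns

7 columns: 7·163 + 6·21 = 1267 px ≤ 1368.
8 columns: 1451 px > 1368. So 7.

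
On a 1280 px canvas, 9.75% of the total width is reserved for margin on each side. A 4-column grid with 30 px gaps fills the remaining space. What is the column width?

235.1 px

Margins: 9.75% × 1280 = 124.8 px each, so content = 1280 − 249.6 = 1030.4 px.
1030.4 − 3·30 = 940.4; ÷4 gives c = 235.1 px.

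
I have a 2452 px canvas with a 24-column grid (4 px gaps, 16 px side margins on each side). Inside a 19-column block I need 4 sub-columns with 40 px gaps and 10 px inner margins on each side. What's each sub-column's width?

443.75 px

Take off 32 px of margins, leaving 2420 px.
Subtracting 23 gaps of 4 leaves 2328 for 24 columns, so c = 97 px.
19-column span = 19·97 + 18·4 = 1915 px.
Inner content = 1915 − 2·10 = 1895 px.
1895 − 3·40 = 1775; ÷4 gives d = 443.75 px.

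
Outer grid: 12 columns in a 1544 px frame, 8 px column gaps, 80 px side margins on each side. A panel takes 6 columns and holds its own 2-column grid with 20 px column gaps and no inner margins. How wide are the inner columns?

334 px

Inside the margins: 1544 − 160 = 1384 px.
1384 − 11·8 = 1296; ÷12 gives c = 108 px.
6-column span = 6·108 + 5·8 = 688 px.
2 columns + 1 column gap: 2d + 1·20 = 688.
2d = 688 − 20 = 668, so d = 334 px.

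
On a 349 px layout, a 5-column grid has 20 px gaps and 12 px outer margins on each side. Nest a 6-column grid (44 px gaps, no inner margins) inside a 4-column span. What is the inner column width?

6 px

Inside the margins: 349 − 24 = 325 px.
325 − 4·20 = 245; ÷5 gives c = 49 px.
4-column span = 4·49 + 3·20 = 256 px.
6d + 5·44 = 256 → 6d = 36 → d = 6 px.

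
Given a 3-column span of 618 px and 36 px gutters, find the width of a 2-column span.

400 px

3 columns + 2 gutters: 3c + 2·36 = 618.
3c = 618 − 72 = 546, so c = 182 px.
Span of 2: 2·182 + 1·36 = 364 + 36 = 400 px.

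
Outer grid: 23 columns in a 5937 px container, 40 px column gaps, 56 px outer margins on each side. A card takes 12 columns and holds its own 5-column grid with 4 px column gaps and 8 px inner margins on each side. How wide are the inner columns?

Outer content = 5937 − 2·56 = 5825 px.
Subtracting 22 column gaps of 40 leaves 4945 for 23 columns, so c = 215 px.
12-column span = 12·215 + 11·40 = 3020 px.
Inner content = 3020 − 2·8 = 3004 px.
5d + 4·4 = 3004 → 5d = 2988 → d = 597.6 px.

597.6 px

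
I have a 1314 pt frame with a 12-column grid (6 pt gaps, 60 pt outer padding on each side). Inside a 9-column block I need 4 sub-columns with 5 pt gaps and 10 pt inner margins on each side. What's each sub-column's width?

Take off 120 pt of margins, leaving 1194 pt.
12c + 11·6 = 1194 → 12c = 1128 → c = 94 pt.
9-column span = 9·94 + 8·6 = 894 pt.
Inner content = 894 − 2·10 = 874 pt.
874 − 3·5 = 859; ÷4 gives d = 214.75 pt.

214.75 pt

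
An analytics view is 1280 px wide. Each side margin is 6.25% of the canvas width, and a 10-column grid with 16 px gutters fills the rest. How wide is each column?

Margins: 6.25% × 1280 = 80 px each, so content = 1280 − 160 = 1120 px.
10 columns + 9 gutters: 10c + 9·16 = 1120.
10c = 1120 − 144 = 976, so c = 97.6 px.

97.6 px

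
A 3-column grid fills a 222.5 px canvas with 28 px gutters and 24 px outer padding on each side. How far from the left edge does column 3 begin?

Take off 48 px of margins, leaving 174.5 px.
174.5 − 2·28 = 118.5; ÷3 gives c = 39.5 px.
Before column 3: the margin + 2 columns + 2 gutters.
Offset = 24 + 2·(39.5 + 28) = 24 + 135 = 159 px.

159 px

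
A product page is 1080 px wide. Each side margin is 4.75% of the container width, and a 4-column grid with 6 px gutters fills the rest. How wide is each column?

Margins: 4.75% × 1080 = 51.3 px each, so content = 1080 − 102.6 = 977.4 px.
4c + 3·6 = 977.4 → 4c = 959.4 → c = 239.85 px.

239.85 px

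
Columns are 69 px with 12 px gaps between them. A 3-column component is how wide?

231 px

Span of 3: 3·69 + 2·12 = 207 + 24 = 231 px.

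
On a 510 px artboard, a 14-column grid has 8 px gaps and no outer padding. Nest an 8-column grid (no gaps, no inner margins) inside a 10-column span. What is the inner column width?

14c + 13·8 = 510 → 14c = 406 → c = 29 px.
Span of 10: 10·29 + 9·8 = 290 + 72 = 362 px.
362 / 8 = 45.25 px per column.

45.25 px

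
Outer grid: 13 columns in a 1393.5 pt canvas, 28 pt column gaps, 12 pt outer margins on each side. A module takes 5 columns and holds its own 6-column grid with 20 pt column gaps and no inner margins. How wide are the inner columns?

68.25 pt

Take off 24 pt of margins, leaving 1369.5 pt.
Subtracting 12 column gaps of 28 leaves 1033.5 for 13 columns, so c = 79.5 pt.
Span of 5: 5·79.5 + 4·28 = 397.5 + 112 = 509.5 pt.
509.5 − 5·20 = 409.5; ÷6 gives d = 68.25 pt.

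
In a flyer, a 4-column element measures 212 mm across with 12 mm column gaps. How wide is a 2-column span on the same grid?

4 columns + 3 column gaps: 4c + 3·12 = 212.
4c = 212 − 36 = 176, so c = 44 mm.
2-column span = 2·44 + 1·12 = 100 mm.

100 mm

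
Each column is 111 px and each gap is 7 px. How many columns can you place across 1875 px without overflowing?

15 columns

15 columns: 15·111 + 14·7 = 1763 px ≤ 1875.
16 columns: 1881 px > 1875. So 15.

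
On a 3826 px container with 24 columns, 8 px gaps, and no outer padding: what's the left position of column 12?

1757.25 px

24c + 23·8 = 3826 → 24c = 3642 → c = 151.75 px.
Each column+gutter stride is 159.75 px; with no margin, 11 of them is 1757.25 px.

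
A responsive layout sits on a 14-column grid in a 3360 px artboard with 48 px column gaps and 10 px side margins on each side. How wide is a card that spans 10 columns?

Take off 20 px of margins, leaving 3340 px.
3340 − 13·48 = 2716; ÷14 gives c = 194 px.
10 columns plus 9 column gaps: 1940 + 432 = 2372 px.

2372 px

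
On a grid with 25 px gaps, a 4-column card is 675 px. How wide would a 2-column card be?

675 − 3·25 = 600; ÷4 gives c = 150 px.
2 columns plus 1 gap: 300 + 25 = 325 px.

325 px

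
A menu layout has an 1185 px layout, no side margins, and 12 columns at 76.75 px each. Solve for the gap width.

24 px

12·76.75 + 11g = 1185 → 11g = 264 → g = 24 px.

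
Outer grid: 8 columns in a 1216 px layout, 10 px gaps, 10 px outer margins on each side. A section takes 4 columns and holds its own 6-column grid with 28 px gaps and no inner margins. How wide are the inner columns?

75.5 px

Take off 20 px of margins, leaving 1196 px.
1196 − 7·10 = 1126; ÷8 gives c = 140.75 px.
4-column span = 4·140.75 + 3·10 = 593 px.
593 − 5·28 = 453; ÷6 gives d = 75.5 px.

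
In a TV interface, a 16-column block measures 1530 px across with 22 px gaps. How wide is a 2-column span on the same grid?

16 columns + 15 gaps: 16c + 15·22 = 1530.
16c = 1530 − 330 = 1200, so c = 75 px.
Span of 2: 2·75 + 1·22 = 150 + 22 = 172 px.

172 px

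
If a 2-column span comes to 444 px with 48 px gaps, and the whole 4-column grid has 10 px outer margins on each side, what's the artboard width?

2 columns + 1 gap: 2c + 1·48 = 444.
2c = 444 − 48 = 396, so c = 198 px.
Total width: 2·10 + 4·198 + 3·48 = 956 px.

956 px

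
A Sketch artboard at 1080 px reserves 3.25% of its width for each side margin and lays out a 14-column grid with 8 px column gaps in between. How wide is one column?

Each margin = 3.25% of 1080 = 35.1 px; content = 1080 − 2·35.1 = 1009.8 px.
Subtracting 13 column gaps of 8 leaves 905.8 for 14 columns, so c = 64.7 px.

64.7 px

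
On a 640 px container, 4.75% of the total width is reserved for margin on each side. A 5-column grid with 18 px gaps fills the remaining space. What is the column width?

640 × (1 − 2·4.75%) = 640 × 90.5% = 579.2 px for the columns.
Subtracting 4 gaps of 18 leaves 507.2 for 5 columns, so c = 101.44 px.

101.44 px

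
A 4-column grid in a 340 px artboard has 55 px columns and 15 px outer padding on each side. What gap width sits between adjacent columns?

30 px

Inside the margins: 340 − 30 = 310 px.
4 columns take 4·55 = 220 px; remaining 90 splits into 3 gaps.
g = 90 / 3 = 30 px.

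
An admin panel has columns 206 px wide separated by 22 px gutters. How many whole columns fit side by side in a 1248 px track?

Each extra column adds 206 + 22 = 228 px.
(1248 + 22) / 228 = 5.57, so 5 columns fit.

5 columns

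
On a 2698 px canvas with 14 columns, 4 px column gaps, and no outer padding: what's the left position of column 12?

14 columns + 13 column gaps: 14c + 13·4 = 2698.
14c = 2698 − 52 = 2646, so c = 189 px.
No margin, so column 12 starts at 11·(column + gutter) = 11·193 = 2123 px.

2123 px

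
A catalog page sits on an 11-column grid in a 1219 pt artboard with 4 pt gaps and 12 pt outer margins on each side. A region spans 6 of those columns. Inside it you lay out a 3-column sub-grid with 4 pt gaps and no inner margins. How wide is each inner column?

214 pt

Subtract both margins: 1219 − 2·12 = 1195 pt.
Subtracting 10 gaps of 4 leaves 1155 for 11 columns, so c = 105 pt.
6-column span = 6·105 + 5·4 = 650 pt.
Subtracting 2 gaps of 4 leaves 642 for 3 columns, so d = 214 pt.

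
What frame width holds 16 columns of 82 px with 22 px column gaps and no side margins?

1642 px

Frame = 16·82 + 15·22 = 1312 + 330 = 1642 px.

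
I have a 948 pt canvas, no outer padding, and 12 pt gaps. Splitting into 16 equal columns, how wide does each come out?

16 columns + 15 gaps: 16c + 15·12 = 948.
16c = 948 − 180 = 768, so c = 48 pt.

48 pt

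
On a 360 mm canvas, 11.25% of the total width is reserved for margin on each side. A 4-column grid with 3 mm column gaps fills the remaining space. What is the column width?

Each margin = 11.25% of 360 = 40.5 mm; content = 360 − 2·40.5 = 279 mm.
279 − 3·3 = 270; ÷4 gives c = 67.5 mm.

67.5 mm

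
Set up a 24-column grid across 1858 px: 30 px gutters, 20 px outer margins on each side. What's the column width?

47 px

Take off 40 px of margins, leaving 1818 px.
24c + 23·30 = 1818 → 24c = 1128 → c = 47 px.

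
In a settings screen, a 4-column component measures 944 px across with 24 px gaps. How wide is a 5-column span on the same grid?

1186 px

4 columns + 3 gaps: 4c + 3·24 = 944.
4c = 944 − 72 = 872, so c = 218 px.
5 columns plus 4 gaps: 1090 + 96 = 1186 px.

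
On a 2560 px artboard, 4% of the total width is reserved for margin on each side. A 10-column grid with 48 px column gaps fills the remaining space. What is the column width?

Each margin = 4% of 2560 = 102.4 px; content = 2560 − 2·102.4 = 2355.2 px.
2355.2 − 9·48 = 1923.2; ÷10 gives c = 192.32 px.

192.32 px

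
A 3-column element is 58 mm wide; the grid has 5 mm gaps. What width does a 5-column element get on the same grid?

100 mm

3c + 2·5 = 58 → 3c = 48 → c = 16 mm.
5 columns plus 4 gaps: 80 + 20 = 100 mm.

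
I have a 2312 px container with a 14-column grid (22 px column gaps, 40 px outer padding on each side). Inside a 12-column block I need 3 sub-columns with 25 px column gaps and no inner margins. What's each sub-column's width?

Take off 80 px of margins, leaving 2232 px.
Subtracting 13 column gaps of 22 leaves 1946 for 14 columns, so c = 139 px.
12-column span = 12·139 + 11·22 = 1910 px.
3 columns + 2 column gaps: 3d + 2·25 = 1910.
3d = 1910 − 50 = 1860, so d = 620 px.

620 px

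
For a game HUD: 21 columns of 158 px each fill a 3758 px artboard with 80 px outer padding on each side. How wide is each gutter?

14 px

Inside the margins: 3758 − 160 = 3598 px.
21·158 + 20g = 3598 → 20g = 280 → g = 14 px.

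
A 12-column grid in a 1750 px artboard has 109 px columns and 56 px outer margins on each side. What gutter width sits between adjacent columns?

Content width = 1750 − 2·56 = 1638 px.
12·109 + 11g = 1638 → 11g = 330 → g = 30 px.

30 px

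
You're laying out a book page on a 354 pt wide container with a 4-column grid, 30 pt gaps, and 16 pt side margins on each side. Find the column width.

Inside the margins: 354 − 32 = 322 pt.
4c + 3·30 = 322 → 4c = 232 → c = 58 pt.

58 pt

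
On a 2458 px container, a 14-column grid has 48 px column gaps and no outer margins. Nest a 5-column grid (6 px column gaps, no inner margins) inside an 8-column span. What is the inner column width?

272 px

2458 − 13·48 = 1834; ÷14 gives c = 131 px.
8-column span = 8·131 + 7·48 = 1384 px.
5d + 4·6 = 1384 → 5d = 1360 → d = 272 px.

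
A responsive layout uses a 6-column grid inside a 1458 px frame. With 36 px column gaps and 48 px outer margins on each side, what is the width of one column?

197 px

Subtract both margins: 1458 − 2·48 = 1362 px.
6c + 5·36 = 1362 → 6c = 1182 → c = 197 px.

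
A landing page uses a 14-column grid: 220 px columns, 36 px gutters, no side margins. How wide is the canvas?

Summing: 3080 + 468 = 3548 px.

3548 px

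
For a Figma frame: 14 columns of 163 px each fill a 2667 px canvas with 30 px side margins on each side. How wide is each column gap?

25 px

Content width = 2667 − 2·30 = 2607 px.
Columns use 2282 px, leaving 325 px across 13 column gaps = 25 px each.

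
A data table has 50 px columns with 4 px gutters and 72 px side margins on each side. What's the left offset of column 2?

126 px

Before column 2: the margin + 1 column + 1 gutter.
Offset = 72 + 1·(50 + 4) = 72 + 54 = 126 px.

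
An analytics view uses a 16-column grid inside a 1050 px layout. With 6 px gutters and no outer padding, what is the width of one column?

16c + 15·6 = 1050 → 16c = 960 → c = 60 px.

60 px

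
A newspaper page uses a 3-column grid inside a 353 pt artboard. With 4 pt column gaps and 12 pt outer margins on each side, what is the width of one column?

Content width = 353 − 2·12 = 329 pt.
Subtracting 2 column gaps of 4 leaves 321 for 3 columns, so c = 107 pt.

107 pt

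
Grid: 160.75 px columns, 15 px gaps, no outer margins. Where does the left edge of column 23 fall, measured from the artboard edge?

3866.5 px

Each column+gutter stride is 175.75 px; with no margin, 22 of them is 3866.5 px.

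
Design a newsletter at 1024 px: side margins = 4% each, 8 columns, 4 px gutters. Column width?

Each margin = 4% of 1024 = 40.96 px; content = 1024 − 2·40.96 = 942.08 px.
8c + 7·4 = 942.08 → 8c = 914.08 → c = 114.26 px.

114.26 px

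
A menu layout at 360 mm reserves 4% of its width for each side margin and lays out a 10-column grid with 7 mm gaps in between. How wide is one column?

Each margin = 4% of 360 = 14.4 mm; content = 360 − 2·14.4 = 331.2 mm.
Subtracting 9 gaps of 7 leaves 268.2 for 10 columns, so c = 26.82 mm.

26.82 mm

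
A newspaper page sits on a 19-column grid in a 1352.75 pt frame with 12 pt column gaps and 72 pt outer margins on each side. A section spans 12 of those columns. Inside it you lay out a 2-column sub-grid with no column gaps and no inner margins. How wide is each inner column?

Take off 144 pt of margins, leaving 1208.75 pt.
19c + 18·12 = 1208.75 → 19c = 992.75 → c = 52.25 pt.
Span of 12: 12·52.25 + 11·12 = 627 + 132 = 759 pt.
759 / 2 = 379.5 pt per column.

379.5 pt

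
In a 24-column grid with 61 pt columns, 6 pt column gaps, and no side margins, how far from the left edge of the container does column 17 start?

Before column 17: 16 columns + 16 column gaps.
Offset = 16·(61 + 6) = 16·67 = 1072 pt.

1072 pt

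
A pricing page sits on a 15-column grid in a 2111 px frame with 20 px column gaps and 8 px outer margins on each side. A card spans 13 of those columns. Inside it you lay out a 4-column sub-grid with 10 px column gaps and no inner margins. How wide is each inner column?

445.75 px

Inside the margins: 2111 − 16 = 2095 px.
Subtracting 14 column gaps of 20 leaves 1815 for 15 columns, so c = 121 px.
13 columns plus 12 column gaps: 1573 + 240 = 1813 px.
4 columns + 3 column gaps: 4d + 3·10 = 1813.
4d = 1813 − 30 = 1783, so d = 445.75 px.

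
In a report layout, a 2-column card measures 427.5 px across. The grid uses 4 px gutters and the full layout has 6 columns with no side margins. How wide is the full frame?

2c + 1·4 = 427.5 → 2c = 423.5 → c = 211.75 px.
Total width: 6·211.75 + 5·4 = 1290.5 px.

1290.5 px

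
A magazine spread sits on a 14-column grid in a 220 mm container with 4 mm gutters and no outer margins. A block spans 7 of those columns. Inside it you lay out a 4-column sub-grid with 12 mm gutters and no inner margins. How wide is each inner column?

14c + 13·4 = 220 → 14c = 168 → c = 12 mm.
Span of 7: 7·12 + 6·4 = 84 + 24 = 108 mm.
108 − 3·12 = 72; ÷4 gives d = 18 mm.

18 mm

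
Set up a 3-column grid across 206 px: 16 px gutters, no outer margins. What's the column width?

58 px

3c + 2·16 = 206 → 3c = 174 → c = 58 px.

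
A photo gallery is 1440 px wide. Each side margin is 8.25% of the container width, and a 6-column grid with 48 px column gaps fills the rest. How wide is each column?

160.4 px

1440 × (1 − 2·8.25%) = 1440 × 83.5% = 1202.4 px for the columns.
6 columns + 5 column gaps: 6c + 5·48 = 1202.4.
6c = 1202.4 − 240 = 962.4, so c = 160.4 px.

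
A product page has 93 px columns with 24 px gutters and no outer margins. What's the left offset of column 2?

117 px

Each column+gutter stride is 117 px; with no margin, 1 of them is 117 px.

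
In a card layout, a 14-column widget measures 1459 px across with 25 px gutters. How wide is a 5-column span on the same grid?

505 px

14 columns + 13 gutters: 14c + 13·25 = 1459.
14c = 1459 − 325 = 1134, so c = 81 px.
5 columns plus 4 gutters: 405 + 100 = 505 px.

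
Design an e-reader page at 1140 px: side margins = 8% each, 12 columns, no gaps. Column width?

79.8 px

1140 × (1 − 2·8%) = 1140 × 84% = 957.6 px for the columns.
12c = 957.6 → c = 79.8 px.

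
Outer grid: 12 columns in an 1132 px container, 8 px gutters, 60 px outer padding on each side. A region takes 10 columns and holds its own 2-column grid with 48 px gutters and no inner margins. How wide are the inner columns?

Take off 120 px of margins, leaving 1012 px.
12c + 11·8 = 1012 → 12c = 924 → c = 77 px.
10 columns plus 9 gutters: 770 + 72 = 842 px.
842 − 1·48 = 794; ÷2 gives d = 397 px.

397 px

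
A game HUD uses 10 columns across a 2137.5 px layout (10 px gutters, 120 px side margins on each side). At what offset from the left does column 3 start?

501.5 px

Take off 240 px of margins, leaving 1897.5 px.
Subtracting 9 gutters of 10 leaves 1807.5 for 10 columns, so c = 180.75 px.
Before column 3: the margin + 2 columns + 2 gutters.
Offset = 120 + 2·(180.75 + 10) = 120 + 381.5 = 501.5 px.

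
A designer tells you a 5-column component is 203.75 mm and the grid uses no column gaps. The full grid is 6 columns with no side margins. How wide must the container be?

244.5 mm

5c = 203.75 → c = 40.75 mm.
Summing: 244.5 = 244.5 mm.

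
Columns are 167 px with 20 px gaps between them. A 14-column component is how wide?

Span of 14: 14·167 + 13·20 = 2338 + 260 = 2598 px.

2598 px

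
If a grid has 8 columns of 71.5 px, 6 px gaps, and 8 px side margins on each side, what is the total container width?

Adding margins, columns and gutters: 16 + 572 + 42 = 630 px.

630 px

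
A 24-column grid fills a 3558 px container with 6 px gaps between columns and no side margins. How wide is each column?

142.5 px

3558 − 23·6 = 3420; ÷24 gives c = 142.5 px.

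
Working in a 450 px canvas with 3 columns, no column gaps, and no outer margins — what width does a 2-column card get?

With no column gaps, each column is 450/3 = 150 px.
2-column span = 2·150 = 300 px.

300 px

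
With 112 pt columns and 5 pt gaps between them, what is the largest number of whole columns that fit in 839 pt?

7 columns: 7·112 + 6·5 = 814 pt ≤ 839.
8 columns: 931 pt > 839. So 7.

7 columns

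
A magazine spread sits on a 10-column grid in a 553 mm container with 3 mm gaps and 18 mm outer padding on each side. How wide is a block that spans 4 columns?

205 mm

Content width = 553 − 2·18 = 517 mm.
10c + 9·3 = 517 → 10c = 490 → c = 49 mm.
Span of 4: 4·49 + 3·3 = 196 + 9 = 205 mm.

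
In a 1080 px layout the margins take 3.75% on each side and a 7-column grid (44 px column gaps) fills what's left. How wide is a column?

105 px

Margins: 3.75% × 1080 = 40.5 px each, so content = 1080 − 81 = 999 px.
Subtracting 6 column gaps of 44 leaves 735 for 7 columns, so c = 105 px.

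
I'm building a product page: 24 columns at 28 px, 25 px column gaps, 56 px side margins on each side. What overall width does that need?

1359 px

Artboard = 2·56 + 24·28 + 23·25 = 112 + 672 + 575 = 1359 px.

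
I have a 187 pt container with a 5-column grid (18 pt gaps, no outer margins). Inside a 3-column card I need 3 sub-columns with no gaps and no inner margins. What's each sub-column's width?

35 pt

5c + 4·18 = 187 → 5c = 115 → c = 23 pt.
Span of 3: 3·23 + 2·18 = 69 + 36 = 105 pt.
3d = 105 → d = 35 pt.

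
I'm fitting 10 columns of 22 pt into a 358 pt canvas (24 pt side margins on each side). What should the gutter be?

10 pt

Take off 48 pt of margins, leaving 310 pt.
10·22 + 9g = 310 → 9g = 90 → g = 10 pt.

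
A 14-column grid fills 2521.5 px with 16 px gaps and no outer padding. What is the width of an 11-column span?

1977.75 px

14c + 13·16 = 2521.5 → 14c = 2313.5 → c = 165.25 px.
Span of 11: 11·165.25 + 10·16 = 1817.75 + 160 = 1977.75 px.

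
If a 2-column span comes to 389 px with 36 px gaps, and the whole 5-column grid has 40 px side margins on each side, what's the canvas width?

2c + 1·36 = 389 → 2c = 353 → c = 176.5 px.
Canvas = 2·40 + 5·176.5 + 4·36 = 80 + 882.5 + 144 = 1106.5 px.

1106.5 px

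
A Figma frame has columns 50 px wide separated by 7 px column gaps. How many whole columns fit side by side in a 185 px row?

Each extra column adds 50 + 7 = 57 px.
(185 + 7) / 57 = 3.37, so 3 columns fit.

3 columns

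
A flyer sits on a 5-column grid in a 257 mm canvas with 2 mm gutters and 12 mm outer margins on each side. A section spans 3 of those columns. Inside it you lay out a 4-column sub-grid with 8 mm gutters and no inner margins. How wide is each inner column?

28.75 mm

Take off 24 mm of margins, leaving 233 mm.
233 − 4·2 = 225; ÷5 gives c = 45 mm.
3-column span = 3·45 + 2·2 = 139 mm.
4 columns + 3 gutters: 4d + 3·8 = 139.
4d = 139 − 24 = 115, so d = 28.75 mm.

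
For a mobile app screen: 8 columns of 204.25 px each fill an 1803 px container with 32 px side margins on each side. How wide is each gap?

15 px

Inside the margins: 1803 − 64 = 1739 px.
8 columns take 8·204.25 = 1634 px; remaining 105 splits into 7 gaps.
g = 105 / 7 = 15 px.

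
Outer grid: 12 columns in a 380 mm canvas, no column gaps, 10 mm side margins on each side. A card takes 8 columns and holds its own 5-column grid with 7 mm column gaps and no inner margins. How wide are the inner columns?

Inside the margins: 380 − 20 = 360 mm.
12c = 360 → c = 30 mm.
8-column span = 8·30 = 240 mm.
5d + 4·7 = 240 → 5d = 212 → d = 42.4 mm.

42.4 mm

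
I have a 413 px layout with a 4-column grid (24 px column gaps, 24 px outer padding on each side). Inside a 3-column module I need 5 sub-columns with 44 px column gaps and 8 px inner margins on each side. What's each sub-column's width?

Subtract both margins: 413 − 2·24 = 365 px.
Subtracting 3 column gaps of 24 leaves 293 for 4 columns, so c = 73.25 px.
3 columns plus 2 column gaps: 219.75 + 48 = 267.75 px.
Inner content = 267.75 − 2·8 = 251.75 px.
5d + 4·44 = 251.75 → 5d = 75.75 → d = 15.15 px.

15.15 px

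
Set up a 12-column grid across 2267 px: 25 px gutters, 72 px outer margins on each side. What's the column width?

Inside the margins: 2267 − 144 = 2123 px.
2123 − 11·25 = 1848; ÷12 gives c = 154 px.

154 px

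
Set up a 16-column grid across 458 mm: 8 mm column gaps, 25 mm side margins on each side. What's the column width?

Subtract both margins: 458 − 2·25 = 408 mm.
Subtracting 15 column gaps of 8 leaves 288 for 16 columns, so c = 18 mm.

18 mm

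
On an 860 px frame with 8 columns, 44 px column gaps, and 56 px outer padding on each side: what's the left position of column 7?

650 px

Take off 112 px of margins, leaving 748 px.
748 − 7·44 = 440; ÷8 gives c = 55 px.
Before column 7: the margin + 6 columns + 6 column gaps.
Offset = 56 + 6·(55 + 44) = 56 + 594 = 650 px.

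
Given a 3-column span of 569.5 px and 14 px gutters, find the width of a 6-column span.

Subtracting 2 gutters of 14 leaves 541.5 for 3 columns, so c = 180.5 px.
6 columns plus 5 gutters: 1083 + 70 = 1153 px.

1153 px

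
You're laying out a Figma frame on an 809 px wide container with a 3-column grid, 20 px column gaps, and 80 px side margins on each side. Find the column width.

Subtract both margins: 809 − 2·80 = 649 px.
3c + 2·20 = 649 → 3c = 609 → c = 203 px.

203 px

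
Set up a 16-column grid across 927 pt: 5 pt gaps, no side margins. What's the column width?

53.25 pt

Subtracting 15 gaps of 5 leaves 852 for 16 columns, so c = 53.25 pt.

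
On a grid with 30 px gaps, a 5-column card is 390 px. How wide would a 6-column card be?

474 px

5 columns + 4 gaps: 5c + 4·30 = 390.
5c = 390 − 120 = 270, so c = 54 px.
6-column span = 6·54 + 5·30 = 474 px.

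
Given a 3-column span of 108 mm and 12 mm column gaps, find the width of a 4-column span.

Subtracting 2 column gaps of 12 leaves 84 for 3 columns, so c = 28 mm.
4 columns plus 3 column gaps: 112 + 36 = 148 mm.

148 mm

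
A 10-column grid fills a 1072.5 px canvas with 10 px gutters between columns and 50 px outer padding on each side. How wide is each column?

88.25 px

Take off 100 px of margins, leaving 972.5 px.
972.5 − 9·10 = 882.5; ÷10 gives c = 88.25 px.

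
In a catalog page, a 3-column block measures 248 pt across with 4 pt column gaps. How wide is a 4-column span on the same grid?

332 pt

3 columns + 2 column gaps: 3c + 2·4 = 248.
3c = 248 − 8 = 240, so c = 80 pt.
Span of 4: 4·80 + 3·4 = 320 + 12 = 332 pt.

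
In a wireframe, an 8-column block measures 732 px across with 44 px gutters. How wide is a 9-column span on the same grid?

Subtracting 7 gutters of 44 leaves 424 for 8 columns, so c = 53 px.
9 columns plus 8 gutters: 477 + 352 = 829 px.

829 px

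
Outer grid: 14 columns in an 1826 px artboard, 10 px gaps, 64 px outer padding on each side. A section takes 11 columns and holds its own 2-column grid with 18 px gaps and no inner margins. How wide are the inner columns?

Inside the margins: 1826 − 128 = 1698 px.
Subtracting 13 gaps of 10 leaves 1568 for 14 columns, so c = 112 px.
Span of 11: 11·112 + 10·10 = 1232 + 100 = 1332 px.
2 columns + 1 gap: 2d + 1·18 = 1332.
2d = 1332 − 18 = 1314, so d = 657 px.

657 px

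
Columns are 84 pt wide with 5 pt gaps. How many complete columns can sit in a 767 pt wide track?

Each extra column adds 84 + 5 = 89 pt.
(767 + 5) / 89 = 8.67, so 8 columns fit.

8 columns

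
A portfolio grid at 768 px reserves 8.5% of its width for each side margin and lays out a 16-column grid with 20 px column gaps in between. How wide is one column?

21.09 px

768 × (1 − 2·8.5%) = 768 × 83% = 637.44 px for the columns.
16 columns + 15 column gaps: 16c + 15·20 = 637.44.
16c = 637.44 − 300 = 337.44, so c = 21.09 px.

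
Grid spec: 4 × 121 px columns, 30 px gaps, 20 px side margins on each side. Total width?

Canvas = 2·20 + 4·121 + 3·30 = 40 + 484 + 90 = 614 px.

614 px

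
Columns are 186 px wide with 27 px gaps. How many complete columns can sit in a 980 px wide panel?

k columns need k·186 + (k−1)·27 = k·213 − 27.
k·213 − 27 ≤ 980 → k ≤ 1007 / 213 ≈ 4.73, so k = 4.

4 columns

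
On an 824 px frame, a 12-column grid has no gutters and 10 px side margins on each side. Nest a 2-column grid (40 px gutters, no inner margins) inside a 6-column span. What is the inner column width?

181 px

Subtract both margins: 824 − 2·10 = 804 px.
With no gutters, each column is 804/12 = 67 px.
With no gutters, 6 columns span 6·67 = 402 px.
2 columns + 1 gutter: 2d + 1·40 = 402.
2d = 402 − 40 = 362, so d = 181 px.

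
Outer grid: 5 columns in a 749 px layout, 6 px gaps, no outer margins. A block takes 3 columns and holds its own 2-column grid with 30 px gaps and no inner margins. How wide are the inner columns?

208.5 px

5 columns + 4 gaps: 5c + 4·6 = 749.
5c = 749 − 24 = 725, so c = 145 px.
Span of 3: 3·145 + 2·6 = 435 + 12 = 447 px.
2 columns + 1 gap: 2d + 1·30 = 447.
2d = 447 − 30 = 417, so d = 208.5 px.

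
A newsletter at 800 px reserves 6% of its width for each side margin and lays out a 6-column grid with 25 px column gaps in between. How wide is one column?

96.5 px

800 × (1 − 2·6%) = 800 × 88% = 704 px for the columns.
704 − 5·25 = 579; ÷6 gives c = 96.5 px.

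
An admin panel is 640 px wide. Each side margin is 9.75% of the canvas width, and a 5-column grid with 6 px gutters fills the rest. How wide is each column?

98.24 px

Margins: 9.75% × 640 = 62.4 px each, so content = 640 − 124.8 = 515.2 px.
5 columns + 4 gutters: 5c + 4·6 = 515.2.
5c = 515.2 − 24 = 491.2, so c = 98.24 px.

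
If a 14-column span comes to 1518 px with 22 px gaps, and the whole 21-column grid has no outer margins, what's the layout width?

1518 − 13·22 = 1232; ÷14 gives c = 88 px.
Summing: 1848 + 440 = 2288 px.

2288 px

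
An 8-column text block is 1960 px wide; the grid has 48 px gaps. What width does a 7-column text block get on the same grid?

1960 − 7·48 = 1624; ÷8 gives c = 203 px.
7 columns plus 6 gaps: 1421 + 288 = 1709 px.

1709 px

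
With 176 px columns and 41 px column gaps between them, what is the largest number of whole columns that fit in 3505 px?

k columns need k·176 + (k−1)·41 = k·217 − 41.
k·217 − 41 ≤ 3505 → k ≤ 3546 / 217 ≈ 16.34, so k = 16.

16 columns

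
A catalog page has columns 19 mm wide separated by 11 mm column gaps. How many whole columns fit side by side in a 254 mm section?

8 columns

8 columns: 8·19 + 7·11 = 229 mm ≤ 254.
9 columns: 259 mm > 254. So 8.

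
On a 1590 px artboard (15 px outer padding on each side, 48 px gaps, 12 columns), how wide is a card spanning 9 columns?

1158 px

Inside the margins: 1590 − 30 = 1560 px.
12 columns + 11 gaps: 12c + 11·48 = 1560.
12c = 1560 − 528 = 1032, so c = 86 px.
9-column span = 9·86 + 8·48 = 1158 px.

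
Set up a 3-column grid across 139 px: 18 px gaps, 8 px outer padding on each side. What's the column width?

Take off 16 px of margins, leaving 123 px.
123 − 2·18 = 87; ÷3 gives c = 29 px.

29 px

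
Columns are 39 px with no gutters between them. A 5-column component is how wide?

195 px

5-column span = 5·39 = 195 px.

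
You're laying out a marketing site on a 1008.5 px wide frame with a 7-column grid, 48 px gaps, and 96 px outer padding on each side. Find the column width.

75.5 px

Take off 192 px of margins, leaving 816.5 px.
7c + 6·48 = 816.5 → 7c = 528.5 → c = 75.5 px.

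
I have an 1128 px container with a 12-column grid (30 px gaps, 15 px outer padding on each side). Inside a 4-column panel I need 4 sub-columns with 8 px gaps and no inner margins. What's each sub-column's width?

80.5 px

Subtract both margins: 1128 − 2·15 = 1098 px.
Subtracting 11 gaps of 30 leaves 768 for 12 columns, so c = 64 px.
4-column span = 4·64 + 3·30 = 346 px.
Subtracting 3 gaps of 8 leaves 322 for 4 columns, so d = 80.5 px.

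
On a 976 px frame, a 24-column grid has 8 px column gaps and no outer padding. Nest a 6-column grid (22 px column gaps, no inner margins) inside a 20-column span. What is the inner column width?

117 px

24c + 23·8 = 976 → 24c = 792 → c = 33 px.
Span of 20: 20·33 + 19·8 = 660 + 152 = 812 px.
6d + 5·22 = 812 → 6d = 702 → d = 117 px.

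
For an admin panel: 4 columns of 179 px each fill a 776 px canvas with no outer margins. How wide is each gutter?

20 px

4·179 + 3g = 776 → 3g = 60 → g = 20 px.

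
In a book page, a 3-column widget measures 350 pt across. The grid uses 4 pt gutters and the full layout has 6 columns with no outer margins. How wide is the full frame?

3c + 2·4 = 350 → 3c = 342 → c = 114 pt.
Total width: 6·114 + 5·4 = 704 pt.

704 pt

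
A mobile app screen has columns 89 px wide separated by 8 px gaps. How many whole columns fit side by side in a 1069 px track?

11 columns

k columns need k·89 + (k−1)·8 = k·97 − 8.
k·97 − 8 ≤ 1069 → k ≤ 1077 / 97 ≈ 11.10, so k = 11.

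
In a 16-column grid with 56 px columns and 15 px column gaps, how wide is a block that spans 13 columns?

13-column span = 13·56 + 12·15 = 908 px.

908 px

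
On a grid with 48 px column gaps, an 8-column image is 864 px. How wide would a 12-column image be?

1320 px

8c + 7·48 = 864 → 8c = 528 → c = 66 px.
12-column span = 12·66 + 11·48 = 1320 px.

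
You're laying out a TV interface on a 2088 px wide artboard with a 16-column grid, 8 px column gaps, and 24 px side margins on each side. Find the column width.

120 px

Subtract both margins: 2088 − 2·24 = 2040 px.
16 columns + 15 column gaps: 16c + 15·8 = 2040.
16c = 2040 − 120 = 1920, so c = 120 px.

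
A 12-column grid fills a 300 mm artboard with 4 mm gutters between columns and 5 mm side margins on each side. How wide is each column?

Subtract both margins: 300 − 2·5 = 290 mm.
12c + 11·4 = 290 → 12c = 246 → c = 20.5 mm.

20.5 mm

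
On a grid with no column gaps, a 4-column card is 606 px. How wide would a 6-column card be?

4c = 606 → c = 151.5 px.
With no column gaps, 6 columns span 6·151.5 = 909 px.

909 px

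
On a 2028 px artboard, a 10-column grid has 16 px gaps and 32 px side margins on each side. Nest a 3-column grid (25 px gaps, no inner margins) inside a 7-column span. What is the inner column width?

440 px

Inside the margins: 2028 − 64 = 1964 px.
10 columns + 9 gaps: 10c + 9·16 = 1964.
10c = 1964 − 144 = 1820, so c = 182 px.
7-column span = 7·182 + 6·16 = 1370 px.
Subtracting 2 gaps of 25 leaves 1320 for 3 columns, so d = 440 px.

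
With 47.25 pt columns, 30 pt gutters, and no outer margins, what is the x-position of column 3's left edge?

Each column+gutter stride is 77.25 pt; with no margin, 2 of them is 154.5 pt.

154.5 pt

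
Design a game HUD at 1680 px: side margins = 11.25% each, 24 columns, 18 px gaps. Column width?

Margins: 11.25% × 1680 = 189 px each, so content = 1680 − 378 = 1302 px.
24c + 23·18 = 1302 → 24c = 888 → c = 37 px.

37 px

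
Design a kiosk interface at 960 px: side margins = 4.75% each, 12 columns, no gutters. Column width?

Margins: 4.75% × 960 = 45.6 px each, so content = 960 − 91.2 = 868.8 px.
With no gutters, each column is 868.8/12 = 72.4 px.

72.4 px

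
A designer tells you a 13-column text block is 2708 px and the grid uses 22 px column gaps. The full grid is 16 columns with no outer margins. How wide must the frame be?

3338 px

Subtracting 12 column gaps of 22 leaves 2444 for 13 columns, so c = 188 px.
Total width: 16·188 + 15·22 = 3338 px.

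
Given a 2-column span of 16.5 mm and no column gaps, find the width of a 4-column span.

With no column gaps, each column is 16.5/2 = 8.25 mm.
With no column gaps, 4 columns span 4·8.25 = 33 mm.

33 mm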